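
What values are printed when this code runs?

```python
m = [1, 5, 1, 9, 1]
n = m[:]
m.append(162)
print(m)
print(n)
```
[1, 5, 1, 9, 1, 162]
[1, 5, 1, 9, 1]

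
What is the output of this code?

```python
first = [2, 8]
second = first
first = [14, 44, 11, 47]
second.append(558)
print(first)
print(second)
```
[14, 44, 11, 47]
[2, 8, 558]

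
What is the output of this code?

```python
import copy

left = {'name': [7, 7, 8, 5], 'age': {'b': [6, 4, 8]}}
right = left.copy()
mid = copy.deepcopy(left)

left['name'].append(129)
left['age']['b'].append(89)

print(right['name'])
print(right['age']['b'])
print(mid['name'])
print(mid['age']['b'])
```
[7, 7, 8, 5, 129]
[6, 4, 8, 89]
[7, 7, 8, 5]
[6, 4, 8]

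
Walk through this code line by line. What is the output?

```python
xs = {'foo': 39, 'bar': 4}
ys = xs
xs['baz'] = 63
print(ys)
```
{'foo': 39, 'bar': 4, 'baz': 63}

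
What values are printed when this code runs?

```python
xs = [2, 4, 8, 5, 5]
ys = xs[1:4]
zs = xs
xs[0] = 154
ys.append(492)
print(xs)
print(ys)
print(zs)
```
[154, 4, 8, 5, 5]
[4, 8, 5, 492]
[154, 4, 8, 5, 5]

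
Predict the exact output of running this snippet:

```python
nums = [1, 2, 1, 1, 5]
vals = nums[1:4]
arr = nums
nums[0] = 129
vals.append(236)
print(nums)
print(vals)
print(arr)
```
[129, 2, 1, 1, 5]
[2, 1, 1, 236]
[129, 2, 1, 1, 5]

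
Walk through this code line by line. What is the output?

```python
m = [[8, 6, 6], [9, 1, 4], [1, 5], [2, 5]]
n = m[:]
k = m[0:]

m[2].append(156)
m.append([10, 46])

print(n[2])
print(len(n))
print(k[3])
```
[1, 5, 156]
4
[2, 5]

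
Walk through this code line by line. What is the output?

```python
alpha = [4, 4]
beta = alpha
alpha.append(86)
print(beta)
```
[4, 4, 86]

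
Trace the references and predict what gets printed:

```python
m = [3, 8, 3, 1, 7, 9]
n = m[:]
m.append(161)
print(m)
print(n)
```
[3, 8, 3, 1, 7, 9, 161]
[3, 8, 3, 1, 7, 9]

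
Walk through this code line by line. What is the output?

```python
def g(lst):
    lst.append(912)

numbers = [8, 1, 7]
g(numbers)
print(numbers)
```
[8, 1, 7, 912]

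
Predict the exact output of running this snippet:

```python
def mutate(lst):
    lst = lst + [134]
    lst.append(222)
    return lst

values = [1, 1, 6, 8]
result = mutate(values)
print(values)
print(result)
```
[1, 1, 6, 8]
[1, 1, 6, 8, 134, 222]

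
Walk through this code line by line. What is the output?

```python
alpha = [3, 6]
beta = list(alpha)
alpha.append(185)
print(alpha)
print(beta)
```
[3, 6, 185]
[3, 6]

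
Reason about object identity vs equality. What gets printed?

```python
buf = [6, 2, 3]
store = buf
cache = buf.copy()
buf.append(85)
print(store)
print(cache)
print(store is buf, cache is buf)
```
[6, 2, 3, 85]
[6, 2, 3]
True False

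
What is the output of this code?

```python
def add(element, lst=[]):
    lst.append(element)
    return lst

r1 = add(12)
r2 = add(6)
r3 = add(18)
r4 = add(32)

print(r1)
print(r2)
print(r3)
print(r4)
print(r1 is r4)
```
[12, 6, 18, 32]
[12, 6, 18, 32]
[12, 6, 18, 32]
[12, 6, 18, 32]
True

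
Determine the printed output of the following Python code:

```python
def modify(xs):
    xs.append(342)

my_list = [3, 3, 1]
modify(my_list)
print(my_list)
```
[3, 3, 1, 342]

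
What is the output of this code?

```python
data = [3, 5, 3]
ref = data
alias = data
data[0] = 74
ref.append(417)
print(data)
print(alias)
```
[74, 5, 3, 417]
[74, 5, 3, 417]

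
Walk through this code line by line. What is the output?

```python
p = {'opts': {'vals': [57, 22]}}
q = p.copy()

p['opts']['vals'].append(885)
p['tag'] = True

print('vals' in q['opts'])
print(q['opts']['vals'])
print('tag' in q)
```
True
[57, 22, 885]
False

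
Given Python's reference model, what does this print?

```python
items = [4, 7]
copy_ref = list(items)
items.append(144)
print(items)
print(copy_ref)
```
[4, 7, 144]
[4, 7]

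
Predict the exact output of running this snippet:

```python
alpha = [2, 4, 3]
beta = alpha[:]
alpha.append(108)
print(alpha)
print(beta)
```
[2, 4, 3, 108]
[2, 4, 3]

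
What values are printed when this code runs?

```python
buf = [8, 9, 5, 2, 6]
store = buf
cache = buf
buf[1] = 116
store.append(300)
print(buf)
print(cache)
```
[8, 116, 5, 2, 6, 300]
[8, 116, 5, 2, 6, 300]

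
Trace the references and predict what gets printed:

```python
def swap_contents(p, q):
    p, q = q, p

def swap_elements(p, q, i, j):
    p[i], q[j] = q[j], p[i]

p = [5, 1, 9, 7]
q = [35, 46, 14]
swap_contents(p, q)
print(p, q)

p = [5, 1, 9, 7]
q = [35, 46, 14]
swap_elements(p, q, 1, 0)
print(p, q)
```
[5, 1, 9, 7] [35, 46, 14]
[5, 35, 9, 7] [1, 46, 14]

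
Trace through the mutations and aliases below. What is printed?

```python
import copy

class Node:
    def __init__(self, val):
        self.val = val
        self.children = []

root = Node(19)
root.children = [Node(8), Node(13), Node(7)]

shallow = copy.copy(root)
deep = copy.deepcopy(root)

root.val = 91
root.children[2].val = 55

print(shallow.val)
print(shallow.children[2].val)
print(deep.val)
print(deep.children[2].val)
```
19
55
19
7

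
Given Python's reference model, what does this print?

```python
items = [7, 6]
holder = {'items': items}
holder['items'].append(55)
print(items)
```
[7, 6, 55]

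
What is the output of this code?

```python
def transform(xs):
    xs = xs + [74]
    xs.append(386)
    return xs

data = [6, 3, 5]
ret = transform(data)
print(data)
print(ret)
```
[6, 3, 5]
[6, 3, 5, 74, 386]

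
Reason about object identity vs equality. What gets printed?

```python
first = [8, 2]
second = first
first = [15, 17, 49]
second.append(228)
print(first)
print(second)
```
[15, 17, 49]
[8, 2, 228]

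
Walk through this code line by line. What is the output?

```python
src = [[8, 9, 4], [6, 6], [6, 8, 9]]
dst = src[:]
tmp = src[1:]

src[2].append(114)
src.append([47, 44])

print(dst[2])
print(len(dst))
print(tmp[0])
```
[6, 8, 9, 114]
3
[6, 6]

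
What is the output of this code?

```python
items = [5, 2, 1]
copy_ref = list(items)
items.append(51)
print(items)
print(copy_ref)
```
[5, 2, 1, 51]
[5, 2, 1]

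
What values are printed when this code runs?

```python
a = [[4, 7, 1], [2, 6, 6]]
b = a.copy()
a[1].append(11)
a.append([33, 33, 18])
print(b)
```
[[4, 7, 1], [2, 6, 6, 11]]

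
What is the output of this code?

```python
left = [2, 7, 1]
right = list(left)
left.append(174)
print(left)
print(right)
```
[2, 7, 1, 174]
[2, 7, 1]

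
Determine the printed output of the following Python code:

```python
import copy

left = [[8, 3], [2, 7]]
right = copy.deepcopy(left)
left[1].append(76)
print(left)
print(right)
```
[[8, 3], [2, 7, 76]]
[[8, 3], [2, 7]]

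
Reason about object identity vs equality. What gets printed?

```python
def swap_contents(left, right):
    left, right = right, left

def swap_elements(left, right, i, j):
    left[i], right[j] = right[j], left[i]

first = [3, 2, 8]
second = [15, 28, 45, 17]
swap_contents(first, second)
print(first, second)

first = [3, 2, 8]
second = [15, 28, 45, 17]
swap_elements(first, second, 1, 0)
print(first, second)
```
[3, 2, 8] [15, 28, 45, 17]
[3, 15, 8] [2, 28, 45, 17]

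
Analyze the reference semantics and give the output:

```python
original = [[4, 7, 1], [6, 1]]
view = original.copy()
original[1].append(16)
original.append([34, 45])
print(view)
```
[[4, 7, 1], [6, 1, 16]]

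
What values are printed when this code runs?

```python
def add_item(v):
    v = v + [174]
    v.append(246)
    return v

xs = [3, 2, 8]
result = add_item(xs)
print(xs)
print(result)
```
[3, 2, 8]
[3, 2, 8, 174, 246]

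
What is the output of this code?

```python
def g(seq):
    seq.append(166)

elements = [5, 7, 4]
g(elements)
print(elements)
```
[5, 7, 4, 166]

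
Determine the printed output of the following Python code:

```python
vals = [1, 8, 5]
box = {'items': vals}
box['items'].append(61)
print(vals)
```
[1, 8, 5, 61]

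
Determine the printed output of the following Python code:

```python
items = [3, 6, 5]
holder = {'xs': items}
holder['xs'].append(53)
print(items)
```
[3, 6, 5, 53]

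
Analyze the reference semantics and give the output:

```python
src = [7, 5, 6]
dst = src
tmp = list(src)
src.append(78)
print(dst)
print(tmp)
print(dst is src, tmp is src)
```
[7, 5, 6, 78]
[7, 5, 6]
True False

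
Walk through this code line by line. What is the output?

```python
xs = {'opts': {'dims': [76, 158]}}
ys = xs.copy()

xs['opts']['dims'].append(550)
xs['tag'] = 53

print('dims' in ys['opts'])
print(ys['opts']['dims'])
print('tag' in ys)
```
True
[76, 158, 550]
False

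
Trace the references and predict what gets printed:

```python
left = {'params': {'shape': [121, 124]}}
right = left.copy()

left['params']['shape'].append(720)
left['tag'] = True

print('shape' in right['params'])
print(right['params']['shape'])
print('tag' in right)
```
True
[121, 124, 720]
False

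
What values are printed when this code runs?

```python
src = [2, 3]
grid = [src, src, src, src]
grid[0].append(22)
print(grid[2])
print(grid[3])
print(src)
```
[2, 3, 22]
[2, 3, 22]
[2, 3, 22]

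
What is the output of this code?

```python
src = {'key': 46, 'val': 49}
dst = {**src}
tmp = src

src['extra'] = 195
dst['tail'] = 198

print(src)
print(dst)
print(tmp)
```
{'key': 46, 'val': 49, 'extra': 195}
{'key': 46, 'val': 49, 'tail': 198}
{'key': 46, 'val': 49, 'extra': 195}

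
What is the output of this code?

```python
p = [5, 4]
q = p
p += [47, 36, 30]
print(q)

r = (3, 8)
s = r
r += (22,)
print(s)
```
[5, 4, 47, 36, 30]
(3, 8)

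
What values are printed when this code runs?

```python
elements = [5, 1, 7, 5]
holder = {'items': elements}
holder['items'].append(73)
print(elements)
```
[5, 1, 7, 5, 73]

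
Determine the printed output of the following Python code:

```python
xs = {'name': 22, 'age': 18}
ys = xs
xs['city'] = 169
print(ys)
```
{'name': 22, 'age': 18, 'city': 169}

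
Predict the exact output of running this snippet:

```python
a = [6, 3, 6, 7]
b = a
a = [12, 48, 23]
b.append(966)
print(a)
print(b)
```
[12, 48, 23]
[6, 3, 6, 7, 966]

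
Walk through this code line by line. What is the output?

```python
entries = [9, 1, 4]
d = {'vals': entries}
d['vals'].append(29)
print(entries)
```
[9, 1, 4, 29]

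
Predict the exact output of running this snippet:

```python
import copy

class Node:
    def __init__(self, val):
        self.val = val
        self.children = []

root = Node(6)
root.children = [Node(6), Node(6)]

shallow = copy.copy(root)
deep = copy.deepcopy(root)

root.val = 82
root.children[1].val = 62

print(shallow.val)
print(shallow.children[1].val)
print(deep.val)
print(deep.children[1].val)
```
6
62
6
6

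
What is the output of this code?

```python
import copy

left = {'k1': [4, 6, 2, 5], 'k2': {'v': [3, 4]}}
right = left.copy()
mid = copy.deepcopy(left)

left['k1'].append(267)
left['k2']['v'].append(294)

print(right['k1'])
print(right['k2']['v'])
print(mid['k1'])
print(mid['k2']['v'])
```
[4, 6, 2, 5, 267]
[3, 4, 294]
[4, 6, 2, 5]
[3, 4]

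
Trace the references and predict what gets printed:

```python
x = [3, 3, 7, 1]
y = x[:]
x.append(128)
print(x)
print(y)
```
[3, 3, 7, 1, 128]
[3, 3, 7, 1]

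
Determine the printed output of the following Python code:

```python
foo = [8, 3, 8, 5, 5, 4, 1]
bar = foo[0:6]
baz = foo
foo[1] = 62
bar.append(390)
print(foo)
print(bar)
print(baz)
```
[8, 62, 8, 5, 5, 4, 1]
[8, 3, 8, 5, 5, 4, 390]
[8, 62, 8, 5, 5, 4, 1]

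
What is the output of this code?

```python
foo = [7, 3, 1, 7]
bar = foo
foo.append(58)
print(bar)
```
[7, 3, 1, 7, 58]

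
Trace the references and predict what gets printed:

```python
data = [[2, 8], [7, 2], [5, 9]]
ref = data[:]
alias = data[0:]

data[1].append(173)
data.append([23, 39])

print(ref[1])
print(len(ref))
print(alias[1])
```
[7, 2, 173]
3
[7, 2, 173]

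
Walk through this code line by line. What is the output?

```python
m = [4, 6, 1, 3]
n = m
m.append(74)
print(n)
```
[4, 6, 1, 3, 74]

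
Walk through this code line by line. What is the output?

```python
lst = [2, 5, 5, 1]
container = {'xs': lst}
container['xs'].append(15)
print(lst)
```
[2, 5, 5, 1, 15]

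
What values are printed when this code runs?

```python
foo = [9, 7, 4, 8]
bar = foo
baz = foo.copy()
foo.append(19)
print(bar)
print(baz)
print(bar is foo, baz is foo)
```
[9, 7, 4, 8, 19]
[9, 7, 4, 8]
True False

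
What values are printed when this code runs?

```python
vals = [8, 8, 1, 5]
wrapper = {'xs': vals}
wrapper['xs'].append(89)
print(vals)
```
[8, 8, 1, 5, 89]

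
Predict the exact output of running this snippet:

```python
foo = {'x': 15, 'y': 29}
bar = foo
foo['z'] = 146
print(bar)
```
{'x': 15, 'y': 29, 'z': 146}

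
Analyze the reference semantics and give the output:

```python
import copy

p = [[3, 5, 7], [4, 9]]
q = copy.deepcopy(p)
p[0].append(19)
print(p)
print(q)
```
[[3, 5, 7, 19], [4, 9]]
[[3, 5, 7], [4, 9]]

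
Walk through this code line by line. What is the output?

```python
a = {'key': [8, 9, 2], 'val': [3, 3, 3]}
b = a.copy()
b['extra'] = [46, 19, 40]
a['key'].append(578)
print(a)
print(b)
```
{'key': [8, 9, 2, 578], 'val': [3, 3, 3]}
{'key': [8, 9, 2, 578], 'val': [3, 3, 3], 'extra': [46, 19, 40]}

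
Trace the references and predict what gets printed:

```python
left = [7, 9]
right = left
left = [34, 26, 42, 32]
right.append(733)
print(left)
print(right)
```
[34, 26, 42, 32]
[7, 9, 733]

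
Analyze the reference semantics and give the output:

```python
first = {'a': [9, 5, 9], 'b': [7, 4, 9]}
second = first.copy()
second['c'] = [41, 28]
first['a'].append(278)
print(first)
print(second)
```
{'a': [9, 5, 9, 278], 'b': [7, 4, 9]}
{'a': [9, 5, 9, 278], 'b': [7, 4, 9], 'c': [41, 28]}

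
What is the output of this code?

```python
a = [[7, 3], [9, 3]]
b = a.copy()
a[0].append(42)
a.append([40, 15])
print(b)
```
[[7, 3, 42], [9, 3]]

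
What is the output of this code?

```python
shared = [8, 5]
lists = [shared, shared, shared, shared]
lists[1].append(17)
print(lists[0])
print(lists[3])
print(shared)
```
[8, 5, 17]
[8, 5, 17]
[8, 5, 17]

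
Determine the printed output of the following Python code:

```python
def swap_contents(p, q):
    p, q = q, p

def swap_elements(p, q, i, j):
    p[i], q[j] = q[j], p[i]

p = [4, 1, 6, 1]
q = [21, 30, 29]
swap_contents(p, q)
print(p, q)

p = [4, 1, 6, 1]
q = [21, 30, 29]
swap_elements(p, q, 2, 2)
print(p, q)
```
[4, 1, 6, 1] [21, 30, 29]
[4, 1, 29, 1] [21, 30, 6]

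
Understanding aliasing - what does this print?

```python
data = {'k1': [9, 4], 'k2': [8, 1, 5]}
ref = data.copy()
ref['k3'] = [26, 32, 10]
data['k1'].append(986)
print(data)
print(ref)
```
{'k1': [9, 4, 986], 'k2': [8, 1, 5]}
{'k1': [9, 4, 986], 'k2': [8, 1, 5], 'k3': [26, 32, 10]}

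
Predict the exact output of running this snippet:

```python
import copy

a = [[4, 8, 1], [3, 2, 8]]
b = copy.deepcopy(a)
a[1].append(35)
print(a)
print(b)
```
[[4, 8, 1], [3, 2, 8, 35]]
[[4, 8, 1], [3, 2, 8]]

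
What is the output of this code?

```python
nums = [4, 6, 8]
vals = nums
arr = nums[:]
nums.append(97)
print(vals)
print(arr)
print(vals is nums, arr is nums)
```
[4, 6, 8, 97]
[4, 6, 8]
True False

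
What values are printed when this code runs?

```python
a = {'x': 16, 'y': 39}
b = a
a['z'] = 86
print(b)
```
{'x': 16, 'y': 39, 'z': 86}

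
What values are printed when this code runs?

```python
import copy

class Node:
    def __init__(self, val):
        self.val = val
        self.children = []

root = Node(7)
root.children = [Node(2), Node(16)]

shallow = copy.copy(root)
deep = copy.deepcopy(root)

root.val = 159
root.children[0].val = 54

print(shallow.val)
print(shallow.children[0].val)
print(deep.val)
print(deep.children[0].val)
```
7
54
7
2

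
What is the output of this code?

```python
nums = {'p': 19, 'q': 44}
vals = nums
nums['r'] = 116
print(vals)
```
{'p': 19, 'q': 44, 'r': 116}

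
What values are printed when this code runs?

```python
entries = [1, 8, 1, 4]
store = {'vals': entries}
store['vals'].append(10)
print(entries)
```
[1, 8, 1, 4, 10]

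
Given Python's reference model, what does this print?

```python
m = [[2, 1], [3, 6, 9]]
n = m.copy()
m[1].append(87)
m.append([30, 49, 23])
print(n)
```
[[2, 1], [3, 6, 9, 87]]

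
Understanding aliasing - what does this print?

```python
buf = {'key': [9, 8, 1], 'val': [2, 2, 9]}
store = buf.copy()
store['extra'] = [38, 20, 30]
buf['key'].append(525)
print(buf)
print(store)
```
{'key': [9, 8, 1, 525], 'val': [2, 2, 9]}
{'key': [9, 8, 1, 525], 'val': [2, 2, 9], 'extra': [38, 20, 30]}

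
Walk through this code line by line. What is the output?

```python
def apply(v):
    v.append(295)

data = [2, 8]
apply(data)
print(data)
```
[2, 8, 295]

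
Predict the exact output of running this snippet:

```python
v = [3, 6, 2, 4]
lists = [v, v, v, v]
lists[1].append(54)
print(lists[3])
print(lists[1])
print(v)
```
[3, 6, 2, 4, 54]
[3, 6, 2, 4, 54]
[3, 6, 2, 4, 54]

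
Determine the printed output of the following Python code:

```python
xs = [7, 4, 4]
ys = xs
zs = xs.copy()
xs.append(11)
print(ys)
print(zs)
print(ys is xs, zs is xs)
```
[7, 4, 4, 11]
[7, 4, 4]
True False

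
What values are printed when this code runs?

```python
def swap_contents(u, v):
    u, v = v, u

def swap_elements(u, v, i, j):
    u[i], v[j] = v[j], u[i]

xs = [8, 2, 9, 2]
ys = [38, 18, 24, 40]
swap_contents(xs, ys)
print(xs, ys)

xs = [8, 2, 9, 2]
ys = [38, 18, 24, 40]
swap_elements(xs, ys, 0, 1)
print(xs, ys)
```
[8, 2, 9, 2] [38, 18, 24, 40]
[18, 2, 9, 2] [38, 8, 24, 40]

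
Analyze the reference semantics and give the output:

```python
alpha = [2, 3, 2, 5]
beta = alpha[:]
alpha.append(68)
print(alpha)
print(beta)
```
[2, 3, 2, 5, 68]
[2, 3, 2, 5]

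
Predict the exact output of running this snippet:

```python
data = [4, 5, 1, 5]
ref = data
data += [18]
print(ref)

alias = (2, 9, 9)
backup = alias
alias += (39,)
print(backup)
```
[4, 5, 1, 5, 18]
(2, 9, 9)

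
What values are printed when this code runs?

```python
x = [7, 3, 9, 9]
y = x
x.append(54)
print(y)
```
[7, 3, 9, 9, 54]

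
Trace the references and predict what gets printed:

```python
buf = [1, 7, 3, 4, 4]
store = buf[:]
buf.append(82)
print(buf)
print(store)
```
[1, 7, 3, 4, 4, 82]
[1, 7, 3, 4, 4]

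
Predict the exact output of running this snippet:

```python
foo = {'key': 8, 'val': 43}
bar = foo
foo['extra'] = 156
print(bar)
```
{'key': 8, 'val': 43, 'extra': 156}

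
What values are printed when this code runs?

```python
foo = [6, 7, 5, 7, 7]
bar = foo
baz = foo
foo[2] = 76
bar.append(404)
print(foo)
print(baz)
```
[6, 7, 76, 7, 7, 404]
[6, 7, 76, 7, 7, 404]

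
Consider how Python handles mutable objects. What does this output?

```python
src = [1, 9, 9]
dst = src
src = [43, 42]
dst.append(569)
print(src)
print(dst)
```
[43, 42]
[1, 9, 9, 569]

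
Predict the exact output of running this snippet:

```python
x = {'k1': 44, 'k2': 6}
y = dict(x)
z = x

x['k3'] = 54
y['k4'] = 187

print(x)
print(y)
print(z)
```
{'k1': 44, 'k2': 6, 'k3': 54}
{'k1': 44, 'k2': 6, 'k4': 187}
{'k1': 44, 'k2': 6, 'k3': 54}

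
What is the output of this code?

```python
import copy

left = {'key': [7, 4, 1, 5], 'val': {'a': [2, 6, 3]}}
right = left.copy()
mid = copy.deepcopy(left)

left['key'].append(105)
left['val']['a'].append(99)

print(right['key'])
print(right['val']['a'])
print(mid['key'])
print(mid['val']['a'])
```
[7, 4, 1, 5, 105]
[2, 6, 3, 99]
[7, 4, 1, 5]
[2, 6, 3]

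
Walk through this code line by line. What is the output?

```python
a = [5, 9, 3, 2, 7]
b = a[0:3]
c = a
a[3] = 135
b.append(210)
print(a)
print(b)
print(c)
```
[5, 9, 3, 135, 7]
[5, 9, 3, 210]
[5, 9, 3, 135, 7]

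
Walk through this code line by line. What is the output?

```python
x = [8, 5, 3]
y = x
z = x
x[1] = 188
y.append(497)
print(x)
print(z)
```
[8, 188, 3, 497]
[8, 188, 3, 497]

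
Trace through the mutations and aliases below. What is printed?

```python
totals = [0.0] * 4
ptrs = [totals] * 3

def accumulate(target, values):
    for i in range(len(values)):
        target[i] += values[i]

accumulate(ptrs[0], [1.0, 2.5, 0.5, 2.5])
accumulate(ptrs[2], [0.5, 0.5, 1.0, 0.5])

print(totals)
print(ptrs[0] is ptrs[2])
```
[1.5, 3.0, 1.5, 3.0]
True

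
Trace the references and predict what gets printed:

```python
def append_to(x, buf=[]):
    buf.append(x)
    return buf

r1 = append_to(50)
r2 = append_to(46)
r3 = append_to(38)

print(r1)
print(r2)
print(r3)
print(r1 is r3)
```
[50, 46, 38]
[50, 46, 38]
[50, 46, 38]
True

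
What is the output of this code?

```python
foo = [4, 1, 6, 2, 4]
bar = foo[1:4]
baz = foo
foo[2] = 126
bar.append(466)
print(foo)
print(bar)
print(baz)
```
[4, 1, 126, 2, 4]
[1, 6, 2, 466]
[4, 1, 126, 2, 4]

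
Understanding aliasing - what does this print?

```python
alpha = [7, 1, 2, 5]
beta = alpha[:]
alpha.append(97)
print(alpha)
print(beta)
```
[7, 1, 2, 5, 97]
[7, 1, 2, 5]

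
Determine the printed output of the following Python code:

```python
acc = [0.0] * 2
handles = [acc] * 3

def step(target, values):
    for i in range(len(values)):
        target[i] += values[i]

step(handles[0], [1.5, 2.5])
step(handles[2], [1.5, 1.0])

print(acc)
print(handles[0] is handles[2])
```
[3.0, 3.5]
True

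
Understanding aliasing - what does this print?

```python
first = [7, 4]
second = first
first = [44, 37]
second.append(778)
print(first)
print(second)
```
[44, 37]
[7, 4, 778]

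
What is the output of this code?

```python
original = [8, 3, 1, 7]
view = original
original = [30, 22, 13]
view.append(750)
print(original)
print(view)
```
[30, 22, 13]
[8, 3, 1, 7, 750]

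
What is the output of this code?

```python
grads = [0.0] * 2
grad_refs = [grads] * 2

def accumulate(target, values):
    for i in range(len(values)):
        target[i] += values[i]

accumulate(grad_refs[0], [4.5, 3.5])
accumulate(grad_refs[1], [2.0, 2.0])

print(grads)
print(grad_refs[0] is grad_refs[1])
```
[6.5, 5.5]
True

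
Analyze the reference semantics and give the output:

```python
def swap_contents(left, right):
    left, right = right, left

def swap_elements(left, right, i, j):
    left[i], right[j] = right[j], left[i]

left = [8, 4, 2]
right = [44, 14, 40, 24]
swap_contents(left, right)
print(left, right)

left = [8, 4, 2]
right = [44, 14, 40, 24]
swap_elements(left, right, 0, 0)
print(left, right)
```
[8, 4, 2] [44, 14, 40, 24]
[44, 4, 2] [8, 14, 40, 24]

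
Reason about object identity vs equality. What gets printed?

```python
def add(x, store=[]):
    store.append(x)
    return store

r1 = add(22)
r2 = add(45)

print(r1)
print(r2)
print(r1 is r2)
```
[22, 45]
[22, 45]
True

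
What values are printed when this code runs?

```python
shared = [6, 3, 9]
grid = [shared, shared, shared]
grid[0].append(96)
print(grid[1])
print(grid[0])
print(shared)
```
[6, 3, 9, 96]
[6, 3, 9, 96]
[6, 3, 9, 96]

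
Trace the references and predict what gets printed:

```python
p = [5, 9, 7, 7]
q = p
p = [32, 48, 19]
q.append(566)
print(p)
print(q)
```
[32, 48, 19]
[5, 9, 7, 7, 566]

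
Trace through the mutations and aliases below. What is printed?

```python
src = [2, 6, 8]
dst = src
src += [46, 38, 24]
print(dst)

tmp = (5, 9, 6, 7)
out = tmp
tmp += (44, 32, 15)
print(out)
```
[2, 6, 8, 46, 38, 24]
(5, 9, 6, 7)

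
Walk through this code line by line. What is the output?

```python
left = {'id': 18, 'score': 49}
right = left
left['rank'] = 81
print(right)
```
{'id': 18, 'score': 49, 'rank': 81}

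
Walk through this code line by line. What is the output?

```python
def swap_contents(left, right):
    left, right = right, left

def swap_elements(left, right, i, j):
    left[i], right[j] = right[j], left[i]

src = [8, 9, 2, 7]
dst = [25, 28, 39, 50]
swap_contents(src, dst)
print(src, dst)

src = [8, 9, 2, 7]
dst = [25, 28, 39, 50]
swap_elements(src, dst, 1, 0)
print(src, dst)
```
[8, 9, 2, 7] [25, 28, 39, 50]
[8, 25, 2, 7] [9, 28, 39, 50]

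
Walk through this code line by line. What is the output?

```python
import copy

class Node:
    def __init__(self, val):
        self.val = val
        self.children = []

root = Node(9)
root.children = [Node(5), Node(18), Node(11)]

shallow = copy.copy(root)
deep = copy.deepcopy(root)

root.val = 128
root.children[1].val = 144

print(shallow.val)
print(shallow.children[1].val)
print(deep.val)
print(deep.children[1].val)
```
9
144
9
18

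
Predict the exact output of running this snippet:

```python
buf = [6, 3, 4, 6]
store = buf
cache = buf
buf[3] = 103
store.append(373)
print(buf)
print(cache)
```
[6, 3, 4, 103, 373]
[6, 3, 4, 103, 373]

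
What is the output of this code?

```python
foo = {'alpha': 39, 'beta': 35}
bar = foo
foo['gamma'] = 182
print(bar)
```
{'alpha': 39, 'beta': 35, 'gamma': 182}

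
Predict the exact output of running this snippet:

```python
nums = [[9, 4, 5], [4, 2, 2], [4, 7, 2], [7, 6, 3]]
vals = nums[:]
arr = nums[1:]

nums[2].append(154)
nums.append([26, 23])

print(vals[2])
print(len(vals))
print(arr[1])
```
[4, 7, 2, 154]
4
[4, 7, 2, 154]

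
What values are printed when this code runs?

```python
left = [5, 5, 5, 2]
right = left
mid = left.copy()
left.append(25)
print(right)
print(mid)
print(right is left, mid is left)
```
[5, 5, 5, 2, 25]
[5, 5, 5, 2]
True False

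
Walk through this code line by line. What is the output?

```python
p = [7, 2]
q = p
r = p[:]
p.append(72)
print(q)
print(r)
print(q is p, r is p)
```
[7, 2, 72]
[7, 2]
True False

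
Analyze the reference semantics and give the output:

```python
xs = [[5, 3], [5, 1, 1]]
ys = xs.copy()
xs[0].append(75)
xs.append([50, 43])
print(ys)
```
[[5, 3, 75], [5, 1, 1]]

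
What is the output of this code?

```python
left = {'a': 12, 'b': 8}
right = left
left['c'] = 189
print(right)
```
{'a': 12, 'b': 8, 'c': 189}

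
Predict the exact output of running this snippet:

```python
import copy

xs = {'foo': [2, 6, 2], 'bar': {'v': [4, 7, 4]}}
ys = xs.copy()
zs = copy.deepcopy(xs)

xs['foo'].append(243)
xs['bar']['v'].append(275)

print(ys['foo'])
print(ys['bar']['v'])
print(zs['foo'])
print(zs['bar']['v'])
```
[2, 6, 2, 243]
[4, 7, 4, 275]
[2, 6, 2]
[4, 7, 4]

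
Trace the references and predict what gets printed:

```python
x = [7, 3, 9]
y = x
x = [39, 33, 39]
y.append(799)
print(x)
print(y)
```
[39, 33, 39]
[7, 3, 9, 799]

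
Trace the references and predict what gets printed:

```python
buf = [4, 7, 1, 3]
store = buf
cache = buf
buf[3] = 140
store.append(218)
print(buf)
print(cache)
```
[4, 7, 1, 140, 218]
[4, 7, 1, 140, 218]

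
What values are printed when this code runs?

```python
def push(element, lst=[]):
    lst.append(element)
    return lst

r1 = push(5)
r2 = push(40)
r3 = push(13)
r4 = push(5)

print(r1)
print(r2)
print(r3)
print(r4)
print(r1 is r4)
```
[5, 40, 13, 5]
[5, 40, 13, 5]
[5, 40, 13, 5]
[5, 40, 13, 5]
True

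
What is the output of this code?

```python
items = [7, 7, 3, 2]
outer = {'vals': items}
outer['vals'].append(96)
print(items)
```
[7, 7, 3, 2, 96]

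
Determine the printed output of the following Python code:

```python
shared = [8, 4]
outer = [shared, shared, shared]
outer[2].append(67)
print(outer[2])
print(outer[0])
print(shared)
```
[8, 4, 67]
[8, 4, 67]
[8, 4, 67]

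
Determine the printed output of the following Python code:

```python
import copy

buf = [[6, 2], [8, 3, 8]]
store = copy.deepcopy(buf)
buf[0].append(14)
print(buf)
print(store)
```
[[6, 2, 14], [8, 3, 8]]
[[6, 2], [8, 3, 8]]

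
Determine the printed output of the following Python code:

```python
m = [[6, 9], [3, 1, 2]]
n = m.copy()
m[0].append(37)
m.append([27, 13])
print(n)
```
[[6, 9, 37], [3, 1, 2]]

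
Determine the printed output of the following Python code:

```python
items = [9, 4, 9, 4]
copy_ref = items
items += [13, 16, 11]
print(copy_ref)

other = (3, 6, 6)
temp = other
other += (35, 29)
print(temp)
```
[9, 4, 9, 4, 13, 16, 11]
(3, 6, 6)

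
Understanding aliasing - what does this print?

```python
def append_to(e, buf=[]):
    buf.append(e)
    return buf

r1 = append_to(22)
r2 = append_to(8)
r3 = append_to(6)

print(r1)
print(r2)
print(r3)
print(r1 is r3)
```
[22, 8, 6]
[22, 8, 6]
[22, 8, 6]
True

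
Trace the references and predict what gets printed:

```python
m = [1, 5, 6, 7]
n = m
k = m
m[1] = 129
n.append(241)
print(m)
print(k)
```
[1, 129, 6, 7, 241]
[1, 129, 6, 7, 241]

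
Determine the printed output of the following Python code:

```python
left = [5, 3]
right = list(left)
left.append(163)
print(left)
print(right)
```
[5, 3, 163]
[5, 3]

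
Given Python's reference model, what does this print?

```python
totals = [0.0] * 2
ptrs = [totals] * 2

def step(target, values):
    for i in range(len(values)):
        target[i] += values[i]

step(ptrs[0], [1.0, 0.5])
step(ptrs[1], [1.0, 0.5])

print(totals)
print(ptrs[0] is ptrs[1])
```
[2.0, 1.0]
True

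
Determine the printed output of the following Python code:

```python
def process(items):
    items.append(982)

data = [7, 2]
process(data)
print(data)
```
[7, 2, 982]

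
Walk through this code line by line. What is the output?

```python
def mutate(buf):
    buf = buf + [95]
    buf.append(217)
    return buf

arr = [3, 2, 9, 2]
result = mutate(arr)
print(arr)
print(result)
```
[3, 2, 9, 2]
[3, 2, 9, 2, 95, 217]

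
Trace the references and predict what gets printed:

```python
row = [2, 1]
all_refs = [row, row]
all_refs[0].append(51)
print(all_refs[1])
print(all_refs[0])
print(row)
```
[2, 1, 51]
[2, 1, 51]
[2, 1, 51]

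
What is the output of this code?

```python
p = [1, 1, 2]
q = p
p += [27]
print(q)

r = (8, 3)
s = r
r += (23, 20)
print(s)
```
[1, 1, 2, 27]
(8, 3)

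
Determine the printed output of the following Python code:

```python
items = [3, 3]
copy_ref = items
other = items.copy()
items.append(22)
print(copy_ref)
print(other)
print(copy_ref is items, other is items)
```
[3, 3, 22]
[3, 3]
True False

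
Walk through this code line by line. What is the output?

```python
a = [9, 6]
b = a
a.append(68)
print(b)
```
[9, 6, 68]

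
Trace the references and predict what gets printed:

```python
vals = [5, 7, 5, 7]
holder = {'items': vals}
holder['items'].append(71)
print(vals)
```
[5, 7, 5, 7, 71]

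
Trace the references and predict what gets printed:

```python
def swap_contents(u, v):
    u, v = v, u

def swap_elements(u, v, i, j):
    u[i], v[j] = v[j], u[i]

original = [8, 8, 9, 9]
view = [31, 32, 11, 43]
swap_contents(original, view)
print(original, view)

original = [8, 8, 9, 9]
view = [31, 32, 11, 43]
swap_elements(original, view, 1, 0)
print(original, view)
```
[8, 8, 9, 9] [31, 32, 11, 43]
[8, 31, 9, 9] [8, 32, 11, 43]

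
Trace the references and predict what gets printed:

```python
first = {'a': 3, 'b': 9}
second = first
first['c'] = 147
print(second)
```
{'a': 3, 'b': 9, 'c': 147}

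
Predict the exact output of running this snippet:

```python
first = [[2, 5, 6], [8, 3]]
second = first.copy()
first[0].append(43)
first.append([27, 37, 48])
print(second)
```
[[2, 5, 6, 43], [8, 3]]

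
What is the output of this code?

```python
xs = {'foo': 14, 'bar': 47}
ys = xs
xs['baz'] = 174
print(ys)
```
{'foo': 14, 'bar': 47, 'baz': 174}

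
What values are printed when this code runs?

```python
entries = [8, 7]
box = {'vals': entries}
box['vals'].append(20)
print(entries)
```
[8, 7, 20]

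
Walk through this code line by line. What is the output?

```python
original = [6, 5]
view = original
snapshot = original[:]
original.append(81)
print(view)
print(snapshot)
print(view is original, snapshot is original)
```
[6, 5, 81]
[6, 5]
True False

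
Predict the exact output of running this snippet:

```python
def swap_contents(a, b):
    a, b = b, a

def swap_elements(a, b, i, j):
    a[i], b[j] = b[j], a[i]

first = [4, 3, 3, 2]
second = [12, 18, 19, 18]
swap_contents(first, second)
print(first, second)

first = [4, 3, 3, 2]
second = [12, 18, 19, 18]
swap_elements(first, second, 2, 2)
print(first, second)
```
[4, 3, 3, 2] [12, 18, 19, 18]
[4, 3, 19, 2] [12, 18, 3, 18]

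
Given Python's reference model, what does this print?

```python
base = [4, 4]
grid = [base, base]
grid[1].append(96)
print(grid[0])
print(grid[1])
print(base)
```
[4, 4, 96]
[4, 4, 96]
[4, 4, 96]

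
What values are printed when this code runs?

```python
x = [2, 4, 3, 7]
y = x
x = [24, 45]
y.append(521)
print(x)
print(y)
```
[24, 45]
[2, 4, 3, 7, 521]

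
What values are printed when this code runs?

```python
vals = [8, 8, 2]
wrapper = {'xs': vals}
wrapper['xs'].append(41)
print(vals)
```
[8, 8, 2, 41]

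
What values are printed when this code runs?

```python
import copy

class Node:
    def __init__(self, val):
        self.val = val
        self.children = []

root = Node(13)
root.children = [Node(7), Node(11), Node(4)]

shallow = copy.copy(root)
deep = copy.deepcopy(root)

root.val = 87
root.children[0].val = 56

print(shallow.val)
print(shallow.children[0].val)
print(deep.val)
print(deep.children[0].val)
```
13
56
13
7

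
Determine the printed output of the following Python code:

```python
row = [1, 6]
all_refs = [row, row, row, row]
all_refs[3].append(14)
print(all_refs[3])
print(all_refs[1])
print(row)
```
[1, 6, 14]
[1, 6, 14]
[1, 6, 14]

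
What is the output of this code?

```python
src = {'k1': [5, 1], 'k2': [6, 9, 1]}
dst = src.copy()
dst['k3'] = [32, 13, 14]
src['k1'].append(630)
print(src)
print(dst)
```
{'k1': [5, 1, 630], 'k2': [6, 9, 1]}
{'k1': [5, 1, 630], 'k2': [6, 9, 1], 'k3': [32, 13, 14]}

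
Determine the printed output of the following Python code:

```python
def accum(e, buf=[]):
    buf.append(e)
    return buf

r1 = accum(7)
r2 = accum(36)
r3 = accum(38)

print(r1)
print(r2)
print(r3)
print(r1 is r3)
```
[7, 36, 38]
[7, 36, 38]
[7, 36, 38]
True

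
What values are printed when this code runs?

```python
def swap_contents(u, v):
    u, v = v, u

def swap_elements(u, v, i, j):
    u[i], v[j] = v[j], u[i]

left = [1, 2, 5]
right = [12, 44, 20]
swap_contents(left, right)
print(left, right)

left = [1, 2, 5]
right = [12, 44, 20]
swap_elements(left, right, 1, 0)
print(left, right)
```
[1, 2, 5] [12, 44, 20]
[1, 12, 5] [2, 44, 20]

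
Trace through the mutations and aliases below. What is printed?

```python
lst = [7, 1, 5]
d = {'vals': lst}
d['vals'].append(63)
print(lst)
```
[7, 1, 5, 63]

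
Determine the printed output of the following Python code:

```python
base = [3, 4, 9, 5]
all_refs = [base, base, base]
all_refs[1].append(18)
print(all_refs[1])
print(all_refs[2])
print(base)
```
[3, 4, 9, 5, 18]
[3, 4, 9, 5, 18]
[3, 4, 9, 5, 18]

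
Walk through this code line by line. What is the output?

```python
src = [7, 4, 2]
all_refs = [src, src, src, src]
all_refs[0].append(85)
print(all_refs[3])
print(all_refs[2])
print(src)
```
[7, 4, 2, 85]
[7, 4, 2, 85]
[7, 4, 2, 85]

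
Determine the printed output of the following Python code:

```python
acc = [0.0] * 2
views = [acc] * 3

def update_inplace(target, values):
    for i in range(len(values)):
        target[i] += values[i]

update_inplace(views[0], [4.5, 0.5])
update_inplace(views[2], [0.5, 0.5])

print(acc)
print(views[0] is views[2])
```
[5.0, 1.0]
True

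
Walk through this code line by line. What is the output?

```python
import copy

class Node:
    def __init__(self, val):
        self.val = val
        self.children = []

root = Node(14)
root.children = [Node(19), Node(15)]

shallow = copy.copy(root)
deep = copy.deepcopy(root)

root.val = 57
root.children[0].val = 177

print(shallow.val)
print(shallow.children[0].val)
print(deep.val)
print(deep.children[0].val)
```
14
177
14
19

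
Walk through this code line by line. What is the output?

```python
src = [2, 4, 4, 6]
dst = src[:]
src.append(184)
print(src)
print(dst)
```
[2, 4, 4, 6, 184]
[2, 4, 4, 6]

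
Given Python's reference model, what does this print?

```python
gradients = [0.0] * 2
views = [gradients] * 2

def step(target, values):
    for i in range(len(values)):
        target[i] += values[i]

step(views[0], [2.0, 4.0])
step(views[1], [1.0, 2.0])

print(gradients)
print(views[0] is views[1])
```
[3.0, 6.0]
True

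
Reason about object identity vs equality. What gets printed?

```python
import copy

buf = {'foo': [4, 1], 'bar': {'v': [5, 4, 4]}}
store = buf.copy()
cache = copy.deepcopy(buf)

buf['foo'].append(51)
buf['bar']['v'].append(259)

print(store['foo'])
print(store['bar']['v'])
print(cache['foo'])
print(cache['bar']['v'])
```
[4, 1, 51]
[5, 4, 4, 259]
[4, 1]
[5, 4, 4]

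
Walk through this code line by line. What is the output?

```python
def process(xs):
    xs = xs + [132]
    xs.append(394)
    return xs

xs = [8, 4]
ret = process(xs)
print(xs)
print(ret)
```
[8, 4]
[8, 4, 132, 394]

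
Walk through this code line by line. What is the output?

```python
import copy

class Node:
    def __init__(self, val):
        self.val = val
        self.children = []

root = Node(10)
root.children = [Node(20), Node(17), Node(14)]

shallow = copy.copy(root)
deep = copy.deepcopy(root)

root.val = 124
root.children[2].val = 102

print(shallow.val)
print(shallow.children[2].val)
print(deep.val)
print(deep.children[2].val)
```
10
102
10
14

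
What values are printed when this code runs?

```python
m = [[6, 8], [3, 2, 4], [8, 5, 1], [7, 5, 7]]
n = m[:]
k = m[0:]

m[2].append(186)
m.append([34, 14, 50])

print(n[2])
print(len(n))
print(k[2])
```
[8, 5, 1, 186]
4
[8, 5, 1, 186]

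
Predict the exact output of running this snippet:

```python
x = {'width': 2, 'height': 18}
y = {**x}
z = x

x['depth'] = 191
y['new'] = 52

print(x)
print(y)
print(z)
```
{'width': 2, 'height': 18, 'depth': 191}
{'width': 2, 'height': 18, 'new': 52}
{'width': 2, 'height': 18, 'depth': 191}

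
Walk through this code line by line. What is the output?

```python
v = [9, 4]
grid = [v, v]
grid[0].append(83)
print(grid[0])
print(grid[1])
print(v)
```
[9, 4, 83]
[9, 4, 83]
[9, 4, 83]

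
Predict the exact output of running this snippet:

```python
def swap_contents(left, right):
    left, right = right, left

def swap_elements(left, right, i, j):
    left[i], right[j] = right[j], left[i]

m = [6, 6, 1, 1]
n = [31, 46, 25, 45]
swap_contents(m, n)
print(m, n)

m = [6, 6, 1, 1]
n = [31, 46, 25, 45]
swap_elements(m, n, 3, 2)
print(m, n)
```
[6, 6, 1, 1] [31, 46, 25, 45]
[6, 6, 1, 25] [31, 46, 1, 45]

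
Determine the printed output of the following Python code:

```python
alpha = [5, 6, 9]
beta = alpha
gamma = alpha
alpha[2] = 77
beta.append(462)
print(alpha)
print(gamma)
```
[5, 6, 77, 462]
[5, 6, 77, 462]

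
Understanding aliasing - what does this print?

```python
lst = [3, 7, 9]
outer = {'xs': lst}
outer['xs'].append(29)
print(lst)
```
[3, 7, 9, 29]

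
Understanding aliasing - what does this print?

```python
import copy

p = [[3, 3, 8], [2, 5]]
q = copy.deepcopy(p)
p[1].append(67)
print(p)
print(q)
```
[[3, 3, 8], [2, 5, 67]]
[[3, 3, 8], [2, 5]]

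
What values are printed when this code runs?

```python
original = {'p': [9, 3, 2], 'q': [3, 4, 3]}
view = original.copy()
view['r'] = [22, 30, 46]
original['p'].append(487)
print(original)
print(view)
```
{'p': [9, 3, 2, 487], 'q': [3, 4, 3]}
{'p': [9, 3, 2, 487], 'q': [3, 4, 3], 'r': [22, 30, 46]}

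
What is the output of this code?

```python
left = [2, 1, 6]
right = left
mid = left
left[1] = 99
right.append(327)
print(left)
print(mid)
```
[2, 99, 6, 327]
[2, 99, 6, 327]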